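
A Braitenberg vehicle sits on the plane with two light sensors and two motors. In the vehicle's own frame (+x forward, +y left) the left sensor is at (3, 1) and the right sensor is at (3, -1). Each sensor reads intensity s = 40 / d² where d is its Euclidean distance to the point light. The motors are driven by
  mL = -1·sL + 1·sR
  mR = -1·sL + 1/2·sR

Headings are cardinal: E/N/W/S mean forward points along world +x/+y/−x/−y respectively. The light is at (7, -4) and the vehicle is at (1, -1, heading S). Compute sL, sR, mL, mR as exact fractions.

left sensor world pos  = (2, -4); dL² = 25
right sensor world pos = (0, -4); dR² = 49
sL = 40/25 = 8/5
sR = 40/49 = 40/49
mL = -1·sL + 1·sR = -192/245
mR = -1·sL + 1/2·sR = -292/245

8/5 40/49 -192/245 -292/245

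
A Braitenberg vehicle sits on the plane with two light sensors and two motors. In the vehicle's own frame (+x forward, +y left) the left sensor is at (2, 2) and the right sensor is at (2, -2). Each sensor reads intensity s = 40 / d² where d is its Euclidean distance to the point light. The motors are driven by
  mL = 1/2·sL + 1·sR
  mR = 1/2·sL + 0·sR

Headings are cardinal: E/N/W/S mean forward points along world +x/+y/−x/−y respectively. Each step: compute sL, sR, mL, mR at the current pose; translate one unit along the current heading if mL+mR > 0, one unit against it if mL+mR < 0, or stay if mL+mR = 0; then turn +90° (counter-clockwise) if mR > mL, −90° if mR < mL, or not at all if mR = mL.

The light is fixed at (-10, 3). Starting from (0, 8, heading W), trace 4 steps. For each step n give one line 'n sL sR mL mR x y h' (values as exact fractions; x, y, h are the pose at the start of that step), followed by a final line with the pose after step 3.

0 40/73 40/113 5180/8249 20/73 0 8 W
1 20/49 4/17 366/833 10/49 -1 8 N
2 8/37 40/137 2028/5069 4/37 -1 9 E
3 1/4 1/2 5/8 1/8 0 9 S
final 0 8 W

n=0: pose=(0,8,W); sL=40/73, sR=40/113; mL=5180/8249, mR=20/73; mL+mR=7440/8249 → advance +1; mR−mL=-40/113 → turn -1·90°
n=1: pose=(-1,8,N); sL=20/49, sR=4/17; mL=366/833, mR=10/49; mL+mR=536/833 → advance +1; mR−mL=-4/17 → turn -1·90°
n=2: pose=(-1,9,E); sL=8/37, sR=40/137; mL=2028/5069, mR=4/37; mL+mR=2576/5069 → advance +1; mR−mL=-40/137 → turn -1·90°
n=3: pose=(0,9,S); sL=1/4, sR=1/2; mL=5/8, mR=1/8; mL+mR=3/4 → advance +1; mR−mL=-1/2 → turn -1·90°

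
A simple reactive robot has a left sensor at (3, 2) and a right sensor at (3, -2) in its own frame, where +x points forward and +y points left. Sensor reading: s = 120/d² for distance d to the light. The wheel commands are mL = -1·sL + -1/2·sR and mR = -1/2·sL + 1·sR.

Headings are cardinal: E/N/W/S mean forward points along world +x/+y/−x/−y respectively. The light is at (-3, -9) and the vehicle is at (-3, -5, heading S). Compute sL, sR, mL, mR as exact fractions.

left sensor world pos  = (-1, -8); dL² = 5
right sensor world pos = (-5, -8); dR² = 5
sL = 120/5 = 24
sR = 120/5 = 24
mL = -1·sL + -1/2·sR = -36
mR = -1/2·sL + 1·sR = 12

24 24 -36 12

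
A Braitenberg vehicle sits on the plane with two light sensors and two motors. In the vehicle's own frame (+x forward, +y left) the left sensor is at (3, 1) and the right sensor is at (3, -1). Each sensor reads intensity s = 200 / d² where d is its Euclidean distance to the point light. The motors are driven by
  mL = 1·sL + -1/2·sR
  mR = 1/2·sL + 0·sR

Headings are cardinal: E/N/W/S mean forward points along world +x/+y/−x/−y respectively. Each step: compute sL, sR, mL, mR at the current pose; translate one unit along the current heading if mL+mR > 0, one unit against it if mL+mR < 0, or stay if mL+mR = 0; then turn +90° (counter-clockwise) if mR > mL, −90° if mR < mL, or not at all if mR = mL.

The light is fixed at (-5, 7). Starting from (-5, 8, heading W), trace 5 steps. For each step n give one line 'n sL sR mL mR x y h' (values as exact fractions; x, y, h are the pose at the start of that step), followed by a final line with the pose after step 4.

0 200/9 200/13 1700/117 100/9 -5 8 W
1 10 25/2 15/4 5 -6 8 N
2 200/17 8 132/17 100/17 -6 9 W
3 100/17 100/13 450/221 50/17 -7 9 N
4 200/29 200/41 5300/1189 100/29 -7 10 W
final -8 10 N

n=0: pose=(-5,8,W); sL=200/9, sR=200/13; mL=1700/117, mR=100/9; mL+mR=1000/39 → advance +1; mR−mL=-400/117 → turn -1·90°
n=1: pose=(-6,8,N); sL=10, sR=25/2; mL=15/4, mR=5; mL+mR=35/4 → advance +1; mR−mL=5/4 → turn +1·90°
n=2: pose=(-6,9,W); sL=200/17, sR=8; mL=132/17, mR=100/17; mL+mR=232/17 → advance +1; mR−mL=-32/17 → turn -1·90°
n=3: pose=(-7,9,N); sL=100/17, sR=100/13; mL=450/221, mR=50/17; mL+mR=1100/221 → advance +1; mR−mL=200/221 → turn +1·90°
n=4: pose=(-7,10,W); sL=200/29, sR=200/41; mL=5300/1189, mR=100/29; mL+mR=9400/1189 → advance +1; mR−mL=-1200/1189 → turn -1·90°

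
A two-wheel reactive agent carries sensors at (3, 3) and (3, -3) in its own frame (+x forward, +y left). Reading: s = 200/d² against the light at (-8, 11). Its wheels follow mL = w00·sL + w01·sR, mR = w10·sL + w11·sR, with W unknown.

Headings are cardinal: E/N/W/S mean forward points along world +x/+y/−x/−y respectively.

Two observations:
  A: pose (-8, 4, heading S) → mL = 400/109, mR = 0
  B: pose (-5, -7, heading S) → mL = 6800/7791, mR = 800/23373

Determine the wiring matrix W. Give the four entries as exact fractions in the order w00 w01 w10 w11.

obs A: pose=(-8,4,S) → sL=200/109, sR=200/109, mL=400/109, mR=0
obs B: pose=(-5,-7,S) → sL=200/477, sR=200/441, mL=6800/7791, mR=800/23373
sensor matrix S = [[200/109, 200/109], [200/477, 200/441]]; det S = 160000/2547657
solve [mL_A; mL_B] = S·[w00; w01] and [mR_A; mR_B] = S·[w10; w11]:
  w00 = 1, w01 = 1, w10 = -1, w11 = 1

1 1 -1 1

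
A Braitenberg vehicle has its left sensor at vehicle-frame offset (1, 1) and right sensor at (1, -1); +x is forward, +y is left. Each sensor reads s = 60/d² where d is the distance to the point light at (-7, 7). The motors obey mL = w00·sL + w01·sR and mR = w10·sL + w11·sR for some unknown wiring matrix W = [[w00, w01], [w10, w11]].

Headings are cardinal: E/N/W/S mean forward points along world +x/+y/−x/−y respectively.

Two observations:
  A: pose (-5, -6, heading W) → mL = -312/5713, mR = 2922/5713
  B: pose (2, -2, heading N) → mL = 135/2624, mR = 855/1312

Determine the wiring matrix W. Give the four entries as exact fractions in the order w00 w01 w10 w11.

1/2 -1/2 1 1/2

obs A: pose=(-5,-6,W) → sL=60/197, sR=12/29, mL=-312/5713, mR=2922/5713
obs B: pose=(2,-2,N) → sL=15/32, sR=15/41, mL=135/2624, mR=855/1312
sensor matrix S = [[60/197, 12/29], [15/32, 15/41]]; det S = -154665/1873864
solve [mL_A; mL_B] = S·[w00; w01] and [mR_A; mR_B] = S·[w10; w11]:
  w00 = 1/2, w01 = -1/2, w10 = 1, w11 = 1/2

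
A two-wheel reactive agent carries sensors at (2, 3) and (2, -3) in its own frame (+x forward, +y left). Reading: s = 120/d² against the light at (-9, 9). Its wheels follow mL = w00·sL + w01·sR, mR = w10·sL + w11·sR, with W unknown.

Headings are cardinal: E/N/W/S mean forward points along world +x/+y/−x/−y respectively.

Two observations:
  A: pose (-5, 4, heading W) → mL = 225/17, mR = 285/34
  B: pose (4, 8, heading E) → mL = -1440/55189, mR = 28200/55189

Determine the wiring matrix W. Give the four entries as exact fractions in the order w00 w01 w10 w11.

-1 1 1/2 1/2

obs A: pose=(-5,4,W) → sL=30/17, sR=15, mL=225/17, mR=285/34
obs B: pose=(4,8,E) → sL=120/229, sR=120/241, mL=-1440/55189, mR=28200/55189
sensor matrix S = [[30/17, 15], [120/229, 120/241]]; det S = -6550200/938213
solve [mL_A; mL_B] = S·[w00; w01] and [mR_A; mR_B] = S·[w10; w11]:
  w00 = -1, w01 = 1, w10 = 1/2, w11 = 1/2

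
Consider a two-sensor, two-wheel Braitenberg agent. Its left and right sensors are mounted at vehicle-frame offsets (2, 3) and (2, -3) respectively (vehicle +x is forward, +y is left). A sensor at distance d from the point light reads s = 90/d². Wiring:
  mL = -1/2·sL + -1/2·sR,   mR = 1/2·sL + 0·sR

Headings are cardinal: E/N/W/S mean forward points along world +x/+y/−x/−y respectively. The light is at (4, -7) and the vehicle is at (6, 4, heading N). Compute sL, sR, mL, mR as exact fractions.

left sensor world pos  = (3, 6); dL² = 170
right sensor world pos = (9, 6); dR² = 194
sL = 90/170 = 9/17
sR = 90/194 = 45/97
mL = -1/2·sL + -1/2·sR = -819/1649
mR = 1/2·sL + 0·sR = 9/34

9/17 45/97 -819/1649 9/34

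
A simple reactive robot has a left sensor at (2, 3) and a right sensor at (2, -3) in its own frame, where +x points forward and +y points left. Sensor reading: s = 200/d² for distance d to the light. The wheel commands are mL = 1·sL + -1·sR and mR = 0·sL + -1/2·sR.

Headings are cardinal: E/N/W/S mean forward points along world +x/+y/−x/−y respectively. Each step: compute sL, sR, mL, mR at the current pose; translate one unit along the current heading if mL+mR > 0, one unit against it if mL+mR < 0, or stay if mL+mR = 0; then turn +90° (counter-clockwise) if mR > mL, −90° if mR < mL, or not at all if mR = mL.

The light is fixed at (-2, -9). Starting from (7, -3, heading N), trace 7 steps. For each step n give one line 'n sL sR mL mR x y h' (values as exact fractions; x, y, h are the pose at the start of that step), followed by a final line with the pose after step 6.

0 2 25/26 27/26 -25/52 7 -3 N
1 200/221 200/137 -16800/30277 -100/137 7 -2 E
2 100/73 4 -192/73 -2 6 -2 S
3 200/221 8/5 -768/1105 -4/5 6 -1 E
4 25/17 50/13 -525/221 -25/13 5 -1 S
5 8/9 200/117 -32/39 -100/117 5 0 E
6 20/13 100/29 -720/377 -50/29 4 0 S
final 4 1 E

n=0: pose=(7,-3,N); sL=2, sR=25/26; mL=27/26, mR=-25/52; mL+mR=29/52 → advance +1; mR−mL=-79/52 → turn -1·90°
n=1: pose=(7,-2,E); sL=200/221, sR=200/137; mL=-16800/30277, mR=-100/137; mL+mR=-38900/30277 → advance -1; mR−mL=-5300/30277 → turn -1·90°
n=2: pose=(6,-2,S); sL=100/73, sR=4; mL=-192/73, mR=-2; mL+mR=-338/73 → advance -1; mR−mL=46/73 → turn +1·90°
n=3: pose=(6,-1,E); sL=200/221, sR=8/5; mL=-768/1105, mR=-4/5; mL+mR=-1652/1105 → advance -1; mR−mL=-116/1105 → turn -1·90°
n=4: pose=(5,-1,S); sL=25/17, sR=50/13; mL=-525/221, mR=-25/13; mL+mR=-950/221 → advance -1; mR−mL=100/221 → turn +1·90°
n=5: pose=(5,0,E); sL=8/9, sR=200/117; mL=-32/39, mR=-100/117; mL+mR=-196/117 → advance -1; mR−mL=-4/117 → turn -1·90°
n=6: pose=(4,0,S); sL=20/13, sR=100/29; mL=-720/377, mR=-50/29; mL+mR=-1370/377 → advance -1; mR−mL=70/377 → turn +1·90°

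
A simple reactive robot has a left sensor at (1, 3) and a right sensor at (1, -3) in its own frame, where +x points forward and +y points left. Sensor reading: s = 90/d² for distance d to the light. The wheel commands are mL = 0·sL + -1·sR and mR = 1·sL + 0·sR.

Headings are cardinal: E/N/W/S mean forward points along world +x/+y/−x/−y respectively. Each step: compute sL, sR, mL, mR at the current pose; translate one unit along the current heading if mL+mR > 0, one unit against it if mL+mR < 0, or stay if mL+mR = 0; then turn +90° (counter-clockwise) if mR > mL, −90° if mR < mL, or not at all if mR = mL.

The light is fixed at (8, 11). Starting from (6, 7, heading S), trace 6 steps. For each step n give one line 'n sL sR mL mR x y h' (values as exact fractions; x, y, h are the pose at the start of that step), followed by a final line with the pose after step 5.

n=0: pose=(6,7,S); sL=45/13, sR=9/5; mL=-9/5, mR=45/13; mL+mR=108/65 → advance +1; mR−mL=342/65 → turn +1·90°
n=1: pose=(6,6,E); sL=18, sR=18/13; mL=-18/13, mR=18; mL+mR=216/13 → advance +1; mR−mL=252/13 → turn +1·90°
n=2: pose=(7,6,N); sL=45/16, sR=9/2; mL=-9/2, mR=45/16; mL+mR=-27/16 → advance -1; mR−mL=117/16 → turn +1·90°
n=3: pose=(7,5,W); sL=18/17, sR=90/13; mL=-90/13, mR=18/17; mL+mR=-1296/221 → advance -1; mR−mL=1764/221 → turn +1·90°
n=4: pose=(8,5,S); sL=45/29, sR=45/29; mL=-45/29, mR=45/29; mL+mR=0 → advance +0; mR−mL=90/29 → turn +1·90°
n=5: pose=(8,5,E); sL=9, sR=45/41; mL=-45/41, mR=9; mL+mR=324/41 → advance +1; mR−mL=414/41 → turn +1·90°

0 45/13 9/5 -9/5 45/13 6 7 S
1 18 18/13 -18/13 18 6 6 E
2 45/16 9/2 -9/2 45/16 7 6 N
3 18/17 90/13 -90/13 18/17 7 5 W
4 45/29 45/29 -45/29 45/29 8 5 S
5 9 45/41 -45/41 9 8 5 E
final 9 5 N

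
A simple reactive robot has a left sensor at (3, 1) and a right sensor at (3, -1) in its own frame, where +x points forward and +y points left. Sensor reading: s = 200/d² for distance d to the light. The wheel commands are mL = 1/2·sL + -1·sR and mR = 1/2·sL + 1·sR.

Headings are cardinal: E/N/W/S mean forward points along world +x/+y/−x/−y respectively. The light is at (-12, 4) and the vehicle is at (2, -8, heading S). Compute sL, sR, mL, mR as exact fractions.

4/9 100/197 -506/1773 1294/1773

left sensor world pos  = (3, -11); dL² = 450
right sensor world pos = (1, -11); dR² = 394
sL = 200/450 = 4/9
sR = 200/394 = 100/197
mL = 1/2·sL + -1·sR = -506/1773
mR = 1/2·sL + 1·sR = 1294/1773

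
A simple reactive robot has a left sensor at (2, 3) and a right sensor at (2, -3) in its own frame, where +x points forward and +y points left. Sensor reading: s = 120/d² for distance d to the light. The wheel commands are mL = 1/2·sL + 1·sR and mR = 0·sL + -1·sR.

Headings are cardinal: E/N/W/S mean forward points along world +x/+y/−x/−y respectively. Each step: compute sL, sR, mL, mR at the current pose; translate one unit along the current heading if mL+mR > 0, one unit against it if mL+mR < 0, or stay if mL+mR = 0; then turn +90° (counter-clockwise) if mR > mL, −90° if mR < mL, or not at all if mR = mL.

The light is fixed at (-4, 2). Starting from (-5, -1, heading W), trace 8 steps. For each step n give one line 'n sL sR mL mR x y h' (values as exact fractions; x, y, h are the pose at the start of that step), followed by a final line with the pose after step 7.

0 8/3 40/3 44/3 -40/3 -5 -1 W
1 60/13 60 810/13 -60 -6 -1 N
2 120 24/5 324/5 -24/5 -6 0 E
3 6 15/4 27/4 -15/4 -5 0 S
4 8/3 40/3 44/3 -40/3 -5 -1 W
5 60/13 60 810/13 -60 -6 -1 N
6 120 24/5 324/5 -24/5 -6 0 E
7 6 15/4 27/4 -15/4 -5 0 S
final -5 -1 W

n=0: pose=(-5,-1,W); sL=8/3, sR=40/3; mL=44/3, mR=-40/3; mL+mR=4/3 → advance +1; mR−mL=-28 → turn -1·90°
n=1: pose=(-6,-1,N); sL=60/13, sR=60; mL=810/13, mR=-60; mL+mR=30/13 → advance +1; mR−mL=-1590/13 → turn -1·90°
n=2: pose=(-6,0,E); sL=120, sR=24/5; mL=324/5, mR=-24/5; mL+mR=60 → advance +1; mR−mL=-348/5 → turn -1·90°
n=3: pose=(-5,0,S); sL=6, sR=15/4; mL=27/4, mR=-15/4; mL+mR=3 → advance +1; mR−mL=-21/2 → turn -1·90°
n=4: pose=(-5,-1,W); sL=8/3, sR=40/3; mL=44/3, mR=-40/3; mL+mR=4/3 → advance +1; mR−mL=-28 → turn -1·90°
n=5: pose=(-6,-1,N); sL=60/13, sR=60; mL=810/13, mR=-60; mL+mR=30/13 → advance +1; mR−mL=-1590/13 → turn -1·90°
n=6: pose=(-6,0,E); sL=120, sR=24/5; mL=324/5, mR=-24/5; mL+mR=60 → advance +1; mR−mL=-348/5 → turn -1·90°
n=7: pose=(-5,0,S); sL=6, sR=15/4; mL=27/4, mR=-15/4; mL+mR=3 → advance +1; mR−mL=-21/2 → turn -1·90°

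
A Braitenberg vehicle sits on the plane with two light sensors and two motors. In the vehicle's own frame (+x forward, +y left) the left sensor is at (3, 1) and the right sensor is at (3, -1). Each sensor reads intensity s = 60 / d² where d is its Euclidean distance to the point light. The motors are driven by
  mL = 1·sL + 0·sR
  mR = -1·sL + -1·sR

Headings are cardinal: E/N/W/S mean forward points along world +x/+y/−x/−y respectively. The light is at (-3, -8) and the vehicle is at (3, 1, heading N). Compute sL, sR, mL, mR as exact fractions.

left sensor world pos  = (2, 4); dL² = 169
right sensor world pos = (4, 4); dR² = 193
sL = 60/169 = 60/169
sR = 60/193 = 60/193
mL = 1·sL + 0·sR = 60/169
mR = -1·sL + -1·sR = -21720/32617

60/169 60/193 60/169 -21720/32617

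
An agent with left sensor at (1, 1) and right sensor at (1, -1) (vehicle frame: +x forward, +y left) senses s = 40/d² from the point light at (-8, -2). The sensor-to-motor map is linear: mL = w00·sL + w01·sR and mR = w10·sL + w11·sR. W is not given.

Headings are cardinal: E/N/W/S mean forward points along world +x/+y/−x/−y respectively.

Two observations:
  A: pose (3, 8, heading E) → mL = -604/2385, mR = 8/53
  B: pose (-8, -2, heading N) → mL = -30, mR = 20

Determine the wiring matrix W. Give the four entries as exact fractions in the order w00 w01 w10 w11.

obs A: pose=(3,8,E) → sL=8/53, sR=8/45, mL=-604/2385, mR=8/53
obs B: pose=(-8,-2,N) → sL=20, sR=20, mL=-30, mR=20
sensor matrix S = [[8/53, 8/45], [20, 20]]; det S = -256/477
solve [mL_A; mL_B] = S·[w00; w01] and [mR_A; mR_B] = S·[w10; w11]:
  w00 = -1/2, w01 = -1, w10 = 1, w11 = 0

-1/2 -1 1 0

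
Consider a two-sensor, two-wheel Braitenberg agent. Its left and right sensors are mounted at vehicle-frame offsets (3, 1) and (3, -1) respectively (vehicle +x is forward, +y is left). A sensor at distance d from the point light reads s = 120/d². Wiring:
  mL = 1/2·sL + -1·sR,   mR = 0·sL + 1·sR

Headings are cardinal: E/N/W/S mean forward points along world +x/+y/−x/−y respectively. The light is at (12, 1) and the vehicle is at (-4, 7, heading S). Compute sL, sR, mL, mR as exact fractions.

20/39 60/149 -850/5811 60/149

left sensor world pos  = (-3, 4); dL² = 234
right sensor world pos = (-5, 4); dR² = 298
sL = 120/234 = 20/39
sR = 120/298 = 60/149
mL = 1/2·sL + -1·sR = -850/5811
mR = 0·sL + 1·sR = 60/149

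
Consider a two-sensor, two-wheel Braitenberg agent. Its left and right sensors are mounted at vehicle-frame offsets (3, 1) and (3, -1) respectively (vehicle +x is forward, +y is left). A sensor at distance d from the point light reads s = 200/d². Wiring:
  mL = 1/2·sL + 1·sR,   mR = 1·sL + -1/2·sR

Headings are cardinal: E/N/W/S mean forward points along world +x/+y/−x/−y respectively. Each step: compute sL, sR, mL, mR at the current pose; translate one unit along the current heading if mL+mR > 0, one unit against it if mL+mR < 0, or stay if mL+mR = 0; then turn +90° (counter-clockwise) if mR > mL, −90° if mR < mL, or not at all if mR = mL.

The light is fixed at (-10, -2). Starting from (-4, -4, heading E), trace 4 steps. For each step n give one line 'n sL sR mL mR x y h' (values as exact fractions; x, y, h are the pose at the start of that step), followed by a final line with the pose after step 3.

n=0: pose=(-4,-4,E); sL=100/41, sR=20/9; mL=1270/369, mR=490/369; mL+mR=1760/369 → advance +1; mR−mL=-260/123 → turn -1·90°
n=1: pose=(-3,-4,S); sL=200/89, sR=200/61; mL=23900/5429, mR=3300/5429; mL+mR=27200/5429 → advance +1; mR−mL=-20600/5429 → turn -1·90°
n=2: pose=(-3,-5,W); sL=25/4, sR=10; mL=105/8, mR=5/4; mL+mR=115/8 → advance +1; mR−mL=-95/8 → turn -1·90°
n=3: pose=(-4,-5,N); sL=8, sR=200/49; mL=396/49, mR=292/49; mL+mR=688/49 → advance +1; mR−mL=-104/49 → turn -1·90°

0 100/41 20/9 1270/369 490/369 -4 -4 E
1 200/89 200/61 23900/5429 3300/5429 -3 -4 S
2 25/4 10 105/8 5/4 -3 -5 W
3 8 200/49 396/49 292/49 -4 -5 N
final -4 -4 E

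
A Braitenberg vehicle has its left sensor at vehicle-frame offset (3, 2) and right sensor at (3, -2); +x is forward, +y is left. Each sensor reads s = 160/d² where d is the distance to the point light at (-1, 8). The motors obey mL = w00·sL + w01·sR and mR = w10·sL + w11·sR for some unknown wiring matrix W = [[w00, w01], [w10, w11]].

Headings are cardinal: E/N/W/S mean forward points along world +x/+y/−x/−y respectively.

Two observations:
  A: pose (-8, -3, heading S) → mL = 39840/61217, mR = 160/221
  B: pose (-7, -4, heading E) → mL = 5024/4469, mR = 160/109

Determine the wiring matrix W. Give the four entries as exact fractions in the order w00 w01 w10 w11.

obs A: pose=(-8,-3,S) → sL=160/221, sR=160/277, mL=39840/61217, mR=160/221
obs B: pose=(-7,-4,E) → sL=160/109, sR=32/41, mL=5024/4469, mR=160/109
sensor matrix S = [[160/221, 160/277], [160/109, 32/41]]; det S = -77373440/273578773
solve [mL_A; mL_B] = S·[w00; w01] and [mR_A; mR_B] = S·[w10; w11]:
  w00 = 1/2, w01 = 1/2, w10 = 1, w11 = 0

1/2 1/2 1 0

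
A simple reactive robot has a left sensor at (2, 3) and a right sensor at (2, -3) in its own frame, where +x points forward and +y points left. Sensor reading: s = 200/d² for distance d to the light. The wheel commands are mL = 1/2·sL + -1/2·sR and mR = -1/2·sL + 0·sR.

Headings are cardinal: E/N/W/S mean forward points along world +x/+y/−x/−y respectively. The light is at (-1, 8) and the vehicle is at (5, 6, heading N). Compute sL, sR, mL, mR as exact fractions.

200/9 200/81 800/81 -100/9

left sensor world pos  = (2, 8); dL² = 9
right sensor world pos = (8, 8); dR² = 81
sL = 200/9 = 200/9
sR = 200/81 = 200/81
mL = 1/2·sL + -1/2·sR = 800/81
mR = -1/2·sL + 0·sR = -100/9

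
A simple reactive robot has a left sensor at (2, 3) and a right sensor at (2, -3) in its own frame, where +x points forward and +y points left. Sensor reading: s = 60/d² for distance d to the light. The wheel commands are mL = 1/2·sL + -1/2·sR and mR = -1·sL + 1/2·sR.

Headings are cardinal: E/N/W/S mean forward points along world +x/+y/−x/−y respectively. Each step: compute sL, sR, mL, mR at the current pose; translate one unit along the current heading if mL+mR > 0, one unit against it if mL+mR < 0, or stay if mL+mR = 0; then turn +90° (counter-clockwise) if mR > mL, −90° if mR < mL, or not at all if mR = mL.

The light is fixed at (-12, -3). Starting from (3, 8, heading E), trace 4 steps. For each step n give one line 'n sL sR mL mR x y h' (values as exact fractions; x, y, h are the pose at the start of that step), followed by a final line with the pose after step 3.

0 12/97 60/353 -792/34241 -1326/34241 3 8 E
1 6/37 30/101 -252/3737 -51/3737 2 8 S
2 60/481 60/337 -4320/162097 -5790/162097 2 9 E
3 15/89 3/10 -117/1780 -33/1780 1 9 S
final 1 10 E

n=0: pose=(3,8,E); sL=12/97, sR=60/353; mL=-792/34241, mR=-1326/34241; mL+mR=-6/97 → advance -1; mR−mL=-534/34241 → turn -1·90°
n=1: pose=(2,8,S); sL=6/37, sR=30/101; mL=-252/3737, mR=-51/3737; mL+mR=-3/37 → advance -1; mR−mL=201/3737 → turn +1·90°
n=2: pose=(2,9,E); sL=60/481, sR=60/337; mL=-4320/162097, mR=-5790/162097; mL+mR=-30/481 → advance -1; mR−mL=-1470/162097 → turn -1·90°
n=3: pose=(1,9,S); sL=15/89, sR=3/10; mL=-117/1780, mR=-33/1780; mL+mR=-15/178 → advance -1; mR−mL=21/445 → turn +1·90°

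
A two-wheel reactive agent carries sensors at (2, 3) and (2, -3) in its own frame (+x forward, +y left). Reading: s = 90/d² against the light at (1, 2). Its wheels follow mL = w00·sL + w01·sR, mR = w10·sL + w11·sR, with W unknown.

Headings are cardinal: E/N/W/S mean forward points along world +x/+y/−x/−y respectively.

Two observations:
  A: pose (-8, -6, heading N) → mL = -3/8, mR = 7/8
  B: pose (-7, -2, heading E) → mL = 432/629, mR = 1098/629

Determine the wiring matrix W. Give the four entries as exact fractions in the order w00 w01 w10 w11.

1/2 -1/2 1/2 1/2

obs A: pose=(-8,-6,N) → sL=1/2, sR=5/4, mL=-3/8, mR=7/8
obs B: pose=(-7,-2,E) → sL=90/37, sR=18/17, mL=432/629, mR=1098/629
sensor matrix S = [[1/2, 5/4], [90/37, 18/17]]; det S = -3159/1258
solve [mL_A; mL_B] = S·[w00; w01] and [mR_A; mR_B] = S·[w10; w11]:
  w00 = 1/2, w01 = -1/2, w10 = 1/2, w11 = 1/2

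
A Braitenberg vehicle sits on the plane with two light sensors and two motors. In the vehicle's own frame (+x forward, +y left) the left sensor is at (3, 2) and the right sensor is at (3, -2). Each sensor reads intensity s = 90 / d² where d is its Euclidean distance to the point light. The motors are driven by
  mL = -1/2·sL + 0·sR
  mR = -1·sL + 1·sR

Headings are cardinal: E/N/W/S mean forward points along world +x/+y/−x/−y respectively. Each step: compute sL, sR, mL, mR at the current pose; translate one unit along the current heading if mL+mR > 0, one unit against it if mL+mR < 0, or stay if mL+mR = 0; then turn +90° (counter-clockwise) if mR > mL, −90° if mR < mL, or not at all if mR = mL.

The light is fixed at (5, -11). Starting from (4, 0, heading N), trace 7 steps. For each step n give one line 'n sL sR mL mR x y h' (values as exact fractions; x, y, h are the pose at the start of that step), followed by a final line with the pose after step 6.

n=0: pose=(4,0,N); sL=18/41, sR=90/197; mL=-9/41, mR=144/8077; mL+mR=-1629/8077 → advance -1; mR−mL=1917/8077 → turn +1·90°
n=1: pose=(4,-1,W); sL=9/8, sR=9/16; mL=-9/16, mR=-9/16; mL+mR=-9/8 → advance -1; mR−mL=0 → turn +0·90°
n=2: pose=(5,-1,W); sL=90/73, sR=10/17; mL=-45/73, mR=-800/1241; mL+mR=-1565/1241 → advance -1; mR−mL=-35/1241 → turn -1·90°
n=3: pose=(6,-1,N); sL=9/17, sR=45/89; mL=-9/34, mR=-36/1513; mL+mR=-873/3026 → advance -1; mR−mL=729/3026 → turn +1·90°
n=4: pose=(6,-2,W); sL=90/53, sR=18/25; mL=-45/53, mR=-1296/1325; mL+mR=-2421/1325 → advance -1; mR−mL=-171/1325 → turn -1·90°
n=5: pose=(7,-2,N); sL=5/8, sR=9/16; mL=-5/16, mR=-1/16; mL+mR=-3/8 → advance -1; mR−mL=1/4 → turn +1·90°
n=6: pose=(7,-3,W); sL=90/37, sR=90/101; mL=-45/37, mR=-5760/3737; mL+mR=-10305/3737 → advance -1; mR−mL=-1215/3737 → turn -1·90°

0 18/41 90/197 -9/41 144/8077 4 0 N
1 9/8 9/16 -9/16 -9/16 4 -1 W
2 90/73 10/17 -45/73 -800/1241 5 -1 W
3 9/17 45/89 -9/34 -36/1513 6 -1 N
4 90/53 18/25 -45/53 -1296/1325 6 -2 W
5 5/8 9/16 -5/16 -1/16 7 -2 N
6 90/37 90/101 -45/37 -5760/3737 7 -3 W
final 8 -3 N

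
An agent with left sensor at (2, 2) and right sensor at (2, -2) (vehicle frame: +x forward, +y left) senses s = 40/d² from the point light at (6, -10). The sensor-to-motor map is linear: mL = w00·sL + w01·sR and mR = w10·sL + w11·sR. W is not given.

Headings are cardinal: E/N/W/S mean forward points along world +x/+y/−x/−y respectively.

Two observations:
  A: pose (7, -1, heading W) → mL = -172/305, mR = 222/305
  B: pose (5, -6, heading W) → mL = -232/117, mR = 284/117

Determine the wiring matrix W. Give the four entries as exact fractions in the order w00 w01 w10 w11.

obs A: pose=(7,-1,W) → sL=4/5, sR=20/61, mL=-172/305, mR=222/305
obs B: pose=(5,-6,W) → sL=40/13, sR=8/9, mL=-232/117, mR=284/117
sensor matrix S = [[4/5, 20/61], [40/13, 8/9]]; det S = -10624/35685
solve [mL_A; mL_B] = S·[w00; w01] and [mR_A; mR_B] = S·[w10; w11]:
  w00 = -1/2, w01 = -1/2, w10 = 1/2, w11 = 1

-1/2 -1/2 1/2 1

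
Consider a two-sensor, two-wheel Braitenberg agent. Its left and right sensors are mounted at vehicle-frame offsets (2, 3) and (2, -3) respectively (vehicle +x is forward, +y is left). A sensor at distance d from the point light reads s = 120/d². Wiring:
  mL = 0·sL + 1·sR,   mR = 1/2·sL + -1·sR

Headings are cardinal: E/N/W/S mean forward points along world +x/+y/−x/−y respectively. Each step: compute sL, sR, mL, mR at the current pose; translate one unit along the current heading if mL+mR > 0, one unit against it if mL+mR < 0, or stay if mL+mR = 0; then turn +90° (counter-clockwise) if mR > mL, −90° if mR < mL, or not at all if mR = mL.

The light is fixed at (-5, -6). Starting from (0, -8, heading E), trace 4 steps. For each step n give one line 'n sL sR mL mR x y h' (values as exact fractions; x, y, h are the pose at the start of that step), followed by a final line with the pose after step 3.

n=0: pose=(0,-8,E); sL=12/5, sR=60/37; mL=60/37, mR=-78/185; mL+mR=6/5 → advance +1; mR−mL=-378/185 → turn -1·90°
n=1: pose=(1,-8,S); sL=120/97, sR=24/5; mL=24/5, mR=-2028/485; mL+mR=60/97 → advance +1; mR−mL=-4356/485 → turn -1·90°
n=2: pose=(1,-9,W); sL=30/13, sR=15/2; mL=15/2, mR=-165/26; mL+mR=15/13 → advance +1; mR−mL=-180/13 → turn -1·90°
n=3: pose=(0,-9,N); sL=24, sR=24/13; mL=24/13, mR=132/13; mL+mR=12 → advance +1; mR−mL=108/13 → turn +1·90°

0 12/5 60/37 60/37 -78/185 0 -8 E
1 120/97 24/5 24/5 -2028/485 1 -8 S
2 30/13 15/2 15/2 -165/26 1 -9 W
3 24 24/13 24/13 132/13 0 -9 N
final 0 -8 W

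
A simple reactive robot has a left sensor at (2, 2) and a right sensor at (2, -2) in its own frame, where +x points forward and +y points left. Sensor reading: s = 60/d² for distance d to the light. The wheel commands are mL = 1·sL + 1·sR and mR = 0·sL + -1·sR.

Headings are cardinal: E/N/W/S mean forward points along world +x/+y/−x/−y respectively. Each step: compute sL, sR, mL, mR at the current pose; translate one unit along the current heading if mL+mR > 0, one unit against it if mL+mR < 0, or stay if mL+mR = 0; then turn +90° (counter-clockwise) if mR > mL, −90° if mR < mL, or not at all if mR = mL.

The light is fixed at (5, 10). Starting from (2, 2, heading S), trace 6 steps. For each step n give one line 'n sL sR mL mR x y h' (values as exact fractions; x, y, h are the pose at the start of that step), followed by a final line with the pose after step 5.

n=0: pose=(2,2,S); sL=60/101, sR=12/25; mL=2712/2525, mR=-12/25; mL+mR=60/101 → advance +1; mR−mL=-3924/2525 → turn -1·90°
n=1: pose=(2,1,W); sL=30/73, sR=30/37; mL=3300/2701, mR=-30/37; mL+mR=30/73 → advance +1; mR−mL=-5490/2701 → turn -1·90°
n=2: pose=(1,1,N); sL=12/17, sR=60/53; mL=1656/901, mR=-60/53; mL+mR=12/17 → advance +1; mR−mL=-2676/901 → turn -1·90°
n=3: pose=(1,2,E); sL=3/2, sR=15/26; mL=27/13, mR=-15/26; mL+mR=3/2 → advance +1; mR−mL=-69/26 → turn -1·90°
n=4: pose=(2,2,S); sL=60/101, sR=12/25; mL=2712/2525, mR=-12/25; mL+mR=60/101 → advance +1; mR−mL=-3924/2525 → turn -1·90°
n=5: pose=(2,1,W); sL=30/73, sR=30/37; mL=3300/2701, mR=-30/37; mL+mR=30/73 → advance +1; mR−mL=-5490/2701 → turn -1·90°

0 60/101 12/25 2712/2525 -12/25 2 2 S
1 30/73 30/37 3300/2701 -30/37 2 1 W
2 12/17 60/53 1656/901 -60/53 1 1 N
3 3/2 15/26 27/13 -15/26 1 2 E
4 60/101 12/25 2712/2525 -12/25 2 2 S
5 30/73 30/37 3300/2701 -30/37 2 1 W
final 1 1 N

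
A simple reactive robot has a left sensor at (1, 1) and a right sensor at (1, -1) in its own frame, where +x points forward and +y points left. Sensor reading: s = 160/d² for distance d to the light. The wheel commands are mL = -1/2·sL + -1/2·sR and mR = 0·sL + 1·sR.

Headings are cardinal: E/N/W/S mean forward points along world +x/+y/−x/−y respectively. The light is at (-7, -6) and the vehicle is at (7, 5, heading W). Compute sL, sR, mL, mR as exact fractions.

left sensor world pos  = (6, 4); dL² = 269
right sensor world pos = (6, 6); dR² = 313
sL = 160/269 = 160/269
sR = 160/313 = 160/313
mL = -1/2·sL + -1/2·sR = -46560/84197
mR = 0·sL + 1·sR = 160/313

160/269 160/313 -46560/84197 160/313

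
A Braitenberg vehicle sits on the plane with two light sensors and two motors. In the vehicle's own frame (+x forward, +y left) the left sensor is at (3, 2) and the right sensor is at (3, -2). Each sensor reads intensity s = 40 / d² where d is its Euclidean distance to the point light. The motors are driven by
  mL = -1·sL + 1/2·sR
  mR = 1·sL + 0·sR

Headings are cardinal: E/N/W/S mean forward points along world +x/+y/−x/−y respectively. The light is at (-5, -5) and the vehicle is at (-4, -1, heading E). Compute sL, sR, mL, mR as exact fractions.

left sensor world pos  = (-1, 1); dL² = 52
right sensor world pos = (-1, -3); dR² = 20
sL = 40/52 = 10/13
sR = 40/20 = 2
mL = -1·sL + 1/2·sR = 3/13
mR = 1·sL + 0·sR = 10/13

10/13 2 3/13 10/13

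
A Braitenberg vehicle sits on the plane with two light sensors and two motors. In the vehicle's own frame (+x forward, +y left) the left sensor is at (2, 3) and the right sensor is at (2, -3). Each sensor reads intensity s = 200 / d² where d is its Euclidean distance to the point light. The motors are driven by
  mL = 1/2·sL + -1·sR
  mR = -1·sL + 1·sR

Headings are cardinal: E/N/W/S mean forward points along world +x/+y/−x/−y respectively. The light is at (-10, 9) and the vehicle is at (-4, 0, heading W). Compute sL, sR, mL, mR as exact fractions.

5/4 50/13 -335/104 135/52

left sensor world pos  = (-6, -3); dL² = 160
right sensor world pos = (-6, 3); dR² = 52
sL = 200/160 = 5/4
sR = 200/52 = 50/13
mL = 1/2·sL + -1·sR = -335/104
mR = -1·sL + 1·sR = 135/52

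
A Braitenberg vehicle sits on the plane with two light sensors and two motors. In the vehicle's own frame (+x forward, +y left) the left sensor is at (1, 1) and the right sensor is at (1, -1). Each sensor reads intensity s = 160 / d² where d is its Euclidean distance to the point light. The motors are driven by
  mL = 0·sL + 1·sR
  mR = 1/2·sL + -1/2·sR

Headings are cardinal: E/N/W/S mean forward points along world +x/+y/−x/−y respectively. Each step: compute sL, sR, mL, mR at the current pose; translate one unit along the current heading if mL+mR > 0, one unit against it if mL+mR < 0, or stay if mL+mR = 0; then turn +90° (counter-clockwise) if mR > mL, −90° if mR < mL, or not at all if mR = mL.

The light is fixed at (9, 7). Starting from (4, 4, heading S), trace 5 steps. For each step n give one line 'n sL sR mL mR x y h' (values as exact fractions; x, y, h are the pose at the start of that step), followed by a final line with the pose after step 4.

n=0: pose=(4,4,S); sL=5, sR=40/13; mL=40/13, mR=25/26; mL+mR=105/26 → advance +1; mR−mL=-55/26 → turn -1·90°
n=1: pose=(4,3,W); sL=160/61, sR=32/9; mL=32/9, mR=-256/549; mL+mR=1696/549 → advance +1; mR−mL=-736/183 → turn -1·90°
n=2: pose=(3,3,N); sL=80/29, sR=80/17; mL=80/17, mR=-480/493; mL+mR=1840/493 → advance +1; mR−mL=-2800/493 → turn -1·90°
n=3: pose=(3,4,E); sL=160/29, sR=160/41; mL=160/41, mR=960/1189; mL+mR=5600/1189 → advance +1; mR−mL=-3680/1189 → turn -1·90°
n=4: pose=(4,4,S); sL=5, sR=40/13; mL=40/13, mR=25/26; mL+mR=105/26 → advance +1; mR−mL=-55/26 → turn -1·90°

0 5 40/13 40/13 25/26 4 4 S
1 160/61 32/9 32/9 -256/549 4 3 W
2 80/29 80/17 80/17 -480/493 3 3 N
3 160/29 160/41 160/41 960/1189 3 4 E
4 5 40/13 40/13 25/26 4 4 S
final 4 3 W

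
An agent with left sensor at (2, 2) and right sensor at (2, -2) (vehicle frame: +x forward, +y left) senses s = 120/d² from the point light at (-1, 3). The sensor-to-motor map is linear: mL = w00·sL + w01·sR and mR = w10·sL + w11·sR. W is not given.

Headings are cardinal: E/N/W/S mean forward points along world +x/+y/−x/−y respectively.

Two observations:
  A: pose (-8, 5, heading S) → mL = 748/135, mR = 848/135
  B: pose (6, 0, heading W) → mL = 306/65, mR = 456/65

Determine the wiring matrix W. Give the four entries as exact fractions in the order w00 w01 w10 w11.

obs A: pose=(-8,5,S) → sL=24/5, sR=40/27, mL=748/135, mR=848/135
obs B: pose=(6,0,W) → sL=12/5, sR=60/13, mL=306/65, mR=456/65
sensor matrix S = [[24/5, 40/27], [12/5, 60/13]]; det S = 2176/117
solve [mL_A; mL_B] = S·[w00; w01] and [mR_A; mR_B] = S·[w10; w11]:
  w00 = 1, w01 = 1/2, w10 = 1, w11 = 1

1 1/2 1 1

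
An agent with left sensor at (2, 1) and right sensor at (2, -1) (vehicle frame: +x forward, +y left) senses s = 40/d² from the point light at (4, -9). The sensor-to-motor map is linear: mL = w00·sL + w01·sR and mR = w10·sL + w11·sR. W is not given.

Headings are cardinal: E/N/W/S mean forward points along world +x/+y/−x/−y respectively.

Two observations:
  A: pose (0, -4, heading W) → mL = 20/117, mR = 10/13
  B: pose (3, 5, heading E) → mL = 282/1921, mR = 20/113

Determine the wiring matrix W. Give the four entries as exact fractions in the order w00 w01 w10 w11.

-1/2 1 1 0

obs A: pose=(0,-4,W) → sL=10/13, sR=5/9, mL=20/117, mR=10/13
obs B: pose=(3,5,E) → sL=20/113, sR=4/17, mL=282/1921, mR=20/113
sensor matrix S = [[10/13, 5/9], [20/113, 4/17]]; det S = 18580/224757
solve [mL_A; mL_B] = S·[w00; w01] and [mR_A; mR_B] = S·[w10; w11]:
  w00 = -1/2, w01 = 1, w10 = 1, w11 = 0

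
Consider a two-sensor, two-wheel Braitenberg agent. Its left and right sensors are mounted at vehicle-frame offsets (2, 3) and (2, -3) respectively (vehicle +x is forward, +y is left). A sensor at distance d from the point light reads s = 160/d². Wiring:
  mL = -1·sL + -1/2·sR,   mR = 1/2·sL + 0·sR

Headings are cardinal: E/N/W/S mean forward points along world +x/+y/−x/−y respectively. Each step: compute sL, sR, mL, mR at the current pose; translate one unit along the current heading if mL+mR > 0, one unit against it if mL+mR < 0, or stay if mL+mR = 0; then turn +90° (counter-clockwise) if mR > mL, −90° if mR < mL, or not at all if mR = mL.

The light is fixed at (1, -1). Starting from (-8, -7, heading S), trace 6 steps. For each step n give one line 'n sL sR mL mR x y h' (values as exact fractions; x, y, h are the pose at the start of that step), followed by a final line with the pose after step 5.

0 8/5 10/13 -129/65 4/5 -8 -7 S
1 160/53 160/113 -22320/5989 80/53 -8 -6 E
2 80/89 80/29 -5880/2581 40/89 -9 -6 N
3 32/45 160/153 -944/765 16/45 -9 -7 W
4 8/5 10/13 -129/65 4/5 -8 -7 S
5 160/53 160/113 -22320/5989 80/53 -8 -6 E
final -9 -6 N

n=0: pose=(-8,-7,S); sL=8/5, sR=10/13; mL=-129/65, mR=4/5; mL+mR=-77/65 → advance -1; mR−mL=181/65 → turn +1·90°
n=1: pose=(-8,-6,E); sL=160/53, sR=160/113; mL=-22320/5989, mR=80/53; mL+mR=-13280/5989 → advance -1; mR−mL=31360/5989 → turn +1·90°
n=2: pose=(-9,-6,N); sL=80/89, sR=80/29; mL=-5880/2581, mR=40/89; mL+mR=-4720/2581 → advance -1; mR−mL=7040/2581 → turn +1·90°
n=3: pose=(-9,-7,W); sL=32/45, sR=160/153; mL=-944/765, mR=16/45; mL+mR=-224/255 → advance -1; mR−mL=1216/765 → turn +1·90°
n=4: pose=(-8,-7,S); sL=8/5, sR=10/13; mL=-129/65, mR=4/5; mL+mR=-77/65 → advance -1; mR−mL=181/65 → turn +1·90°
n=5: pose=(-8,-6,E); sL=160/53, sR=160/113; mL=-22320/5989, mR=80/53; mL+mR=-13280/5989 → advance -1; mR−mL=31360/5989 → turn +1·90°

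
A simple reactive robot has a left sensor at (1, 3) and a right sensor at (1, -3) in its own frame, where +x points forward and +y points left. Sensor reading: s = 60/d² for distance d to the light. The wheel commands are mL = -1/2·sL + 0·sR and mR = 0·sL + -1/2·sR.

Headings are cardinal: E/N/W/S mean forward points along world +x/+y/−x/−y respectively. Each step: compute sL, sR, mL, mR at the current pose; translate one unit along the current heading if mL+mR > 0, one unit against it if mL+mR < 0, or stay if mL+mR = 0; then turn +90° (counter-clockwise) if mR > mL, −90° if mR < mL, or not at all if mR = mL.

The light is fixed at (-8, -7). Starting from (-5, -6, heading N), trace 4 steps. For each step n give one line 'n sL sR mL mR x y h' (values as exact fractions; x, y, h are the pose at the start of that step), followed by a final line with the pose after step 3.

n=0: pose=(-5,-6,N); sL=15, sR=3/2; mL=-15/2, mR=-3/4; mL+mR=-33/4 → advance -1; mR−mL=27/4 → turn +1·90°
n=1: pose=(-5,-7,W); sL=60/13, sR=60/13; mL=-30/13, mR=-30/13; mL+mR=-60/13 → advance -1; mR−mL=0 → turn +0·90°
n=2: pose=(-4,-7,W); sL=10/3, sR=10/3; mL=-5/3, mR=-5/3; mL+mR=-10/3 → advance -1; mR−mL=0 → turn +0·90°
n=3: pose=(-3,-7,W); sL=12/5, sR=12/5; mL=-6/5, mR=-6/5; mL+mR=-12/5 → advance -1; mR−mL=0 → turn +0·90°

0 15 3/2 -15/2 -3/4 -5 -6 N
1 60/13 60/13 -30/13 -30/13 -5 -7 W
2 10/3 10/3 -5/3 -5/3 -4 -7 W
3 12/5 12/5 -6/5 -6/5 -3 -7 W
final -2 -7 W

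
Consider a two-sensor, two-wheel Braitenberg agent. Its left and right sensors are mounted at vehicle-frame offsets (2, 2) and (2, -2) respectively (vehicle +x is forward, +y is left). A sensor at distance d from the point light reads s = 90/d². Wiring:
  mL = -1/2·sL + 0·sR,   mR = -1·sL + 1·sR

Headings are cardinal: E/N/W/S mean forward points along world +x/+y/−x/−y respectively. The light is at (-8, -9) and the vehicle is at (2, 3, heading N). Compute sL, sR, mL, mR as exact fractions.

left sensor world pos  = (0, 5); dL² = 260
right sensor world pos = (4, 5); dR² = 340
sL = 90/260 = 9/26
sR = 90/340 = 9/34
mL = -1/2·sL + 0·sR = -9/52
mR = -1·sL + 1·sR = -18/221

9/26 9/34 -9/52 -18/221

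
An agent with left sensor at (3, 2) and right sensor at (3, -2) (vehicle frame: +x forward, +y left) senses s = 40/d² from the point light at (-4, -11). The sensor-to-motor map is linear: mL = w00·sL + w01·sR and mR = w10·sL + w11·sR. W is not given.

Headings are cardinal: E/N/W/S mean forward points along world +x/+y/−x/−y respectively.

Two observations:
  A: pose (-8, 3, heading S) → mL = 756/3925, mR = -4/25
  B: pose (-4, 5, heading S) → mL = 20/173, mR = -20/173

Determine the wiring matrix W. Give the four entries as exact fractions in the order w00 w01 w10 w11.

1 -1/2 -1/2 0

obs A: pose=(-8,3,S) → sL=8/25, sR=40/157, mL=756/3925, mR=-4/25
obs B: pose=(-4,5,S) → sL=40/173, sR=40/173, mL=20/173, mR=-20/173
sensor matrix S = [[8/25, 40/157], [40/173, 40/173]]; det S = 2048/135805
solve [mL_A; mL_B] = S·[w00; w01] and [mR_A; mR_B] = S·[w10; w11]:
  w00 = 1, w01 = -1/2, w10 = -1/2, w11 = 0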